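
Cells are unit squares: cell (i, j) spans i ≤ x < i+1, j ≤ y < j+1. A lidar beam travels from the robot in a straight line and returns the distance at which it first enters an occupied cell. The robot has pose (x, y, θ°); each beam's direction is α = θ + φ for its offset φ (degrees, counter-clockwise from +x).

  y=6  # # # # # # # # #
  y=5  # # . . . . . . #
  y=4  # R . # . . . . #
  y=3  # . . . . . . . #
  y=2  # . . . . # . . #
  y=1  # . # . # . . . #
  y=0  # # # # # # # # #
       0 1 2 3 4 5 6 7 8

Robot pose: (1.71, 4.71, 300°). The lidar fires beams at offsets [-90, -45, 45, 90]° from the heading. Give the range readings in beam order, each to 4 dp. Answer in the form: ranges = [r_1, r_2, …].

beam 1: φ=-90°, α=210°
  d=(-0.8660,-0.5000)  start (1,4)  tX=0.8198 tY=1.4200  stride 1/|dx|=1.1547 1/|dy|=2.0000
    cross x-line → (0,4), t=0.8198 (wall)
  → r_1 = 0.8198
beam 2: φ=-45°, α=255°
  d=(-0.2588,-0.9659)  start (1,4)  tX=2.7432 tY=0.7350  stride 1/|dx|=3.8637 1/|dy|=1.0353
    cross y-line → (1,3), t=0.7350
    cross y-line → (1,2), t=1.7703
    cross x-line → (0,2), t=2.7432 (wall)
  → r_2 = 2.7432
beam 3: φ=45°, α=345°
  d=(0.9659,-0.2588)  start (1,4)  tX=0.3002 tY=2.7432  stride 1/|dx|=1.0353 1/|dy|=3.8637
    cross x-line → (2,4), t=0.3002
    cross x-line → (3,4), t=1.3355 (wall)
  → r_3 = 1.3355
beam 4: φ=90°, α=30°
  d=(0.8660,0.5000)  start (1,4)  tX=0.3349 tY=0.5800  stride 1/|dx|=1.1547 1/|dy|=2.0000
    cross x-line → (2,4), t=0.3349
    cross y-line → (2,5), t=0.5800
    cross x-line → (3,5), t=1.4896
    cross y-line → (3,6), t=2.5800 (wall)
  → r_4 = 2.5800

ranges = [0.8198, 2.7432, 1.3355, 2.5800]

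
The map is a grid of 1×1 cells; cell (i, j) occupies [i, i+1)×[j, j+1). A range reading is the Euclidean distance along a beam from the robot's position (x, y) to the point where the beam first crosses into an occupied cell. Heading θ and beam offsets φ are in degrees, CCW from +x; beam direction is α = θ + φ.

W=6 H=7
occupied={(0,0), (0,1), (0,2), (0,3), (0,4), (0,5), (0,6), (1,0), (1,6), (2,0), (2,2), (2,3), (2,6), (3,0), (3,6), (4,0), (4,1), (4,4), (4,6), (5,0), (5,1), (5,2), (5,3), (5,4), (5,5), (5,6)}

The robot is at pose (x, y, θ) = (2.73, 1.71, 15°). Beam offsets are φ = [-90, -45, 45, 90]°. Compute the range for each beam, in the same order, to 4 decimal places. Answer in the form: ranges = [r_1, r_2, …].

ranges = [0.7350, 1.4200, 0.3349, 0.3002]

beam 1: φ=-90°, α=285°
  dir = (cos 285°, sin 285°) = (0.2588, -0.9659); from cell (2,1)
  next x-line at t=1.0432, next y-line at t=0.7350; Δt_x=3.8637, Δt_y=1.0353
    y: enter (2,0) at t=0.7350 ← occupied
  → r_1 = 0.7350
beam 2: φ=-45°, α=330°
  dir = (cos 330°, sin 330°) = (0.8660, -0.5000); from cell (2,1)
  next x-line at t=0.3118, next y-line at t=1.4200; Δt_x=1.1547, Δt_y=2.0000
    x: enter (3,1) at t=0.3118
    y: enter (3,0) at t=1.4200 ← occupied
  → r_2 = 1.4200
beam 3: φ=45°, α=60°
  dir = (cos 60°, sin 60°) = (0.5000, 0.8660); from cell (2,1)
  next x-line at t=0.5400, next y-line at t=0.3349; Δt_x=2.0000, Δt_y=1.1547
    y: enter (2,2) at t=0.3349 ← occupied
  → r_3 = 0.3349
beam 4: φ=90°, α=105°
  dir = (cos 105°, sin 105°) = (-0.2588, 0.9659); from cell (2,1)
  next x-line at t=2.8205, next y-line at t=0.3002; Δt_x=3.8637, Δt_y=1.0353
    y: enter (2,2) at t=0.3002 ← occupied
  → r_4 = 0.3002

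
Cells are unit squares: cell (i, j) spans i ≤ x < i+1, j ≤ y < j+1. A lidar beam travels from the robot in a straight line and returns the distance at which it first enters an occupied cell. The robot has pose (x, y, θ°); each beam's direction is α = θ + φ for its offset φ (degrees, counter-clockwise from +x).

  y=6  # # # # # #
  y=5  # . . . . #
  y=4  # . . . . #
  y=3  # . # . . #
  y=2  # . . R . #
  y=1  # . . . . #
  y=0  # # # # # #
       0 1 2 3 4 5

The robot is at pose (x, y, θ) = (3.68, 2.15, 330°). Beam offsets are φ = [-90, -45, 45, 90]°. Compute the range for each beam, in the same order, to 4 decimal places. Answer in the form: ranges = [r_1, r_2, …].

ranges = [1.3279, 1.1906, 1.3666, 2.6400]

beam 1: φ=-90°, α=240°
  direction (-0.5000, -0.8660); cell (3,2); t to first gridline: x 1.3600, y 0.1732 (then +2.0000 / +1.1547)
    (3,1) via y @ 0.1732
    (3,0) via y @ 1.3279  # hit
  → r_1 = 1.3279
beam 2: φ=-45°, α=285°
  direction (0.2588, -0.9659); cell (3,2); t to first gridline: x 1.2364, y 0.1553 (then +3.8637 / +1.0353)
    (3,1) via y @ 0.1553
    (3,0) via y @ 1.1906  # hit
  → r_2 = 1.1906
beam 3: φ=45°, α=15°
  direction (0.9659, 0.2588); cell (3,2); t to first gridline: x 0.3313, y 3.2841 (then +1.0353 / +3.8637)
    (4,2) via x @ 0.3313
    (5,2) via x @ 1.3666  # hit
  → r_3 = 1.3666
beam 4: φ=90°, α=60°
  direction (0.5000, 0.8660); cell (3,2); t to first gridline: x 0.6400, y 0.9815 (then +2.0000 / +1.1547)
    (4,2) via x @ 0.6400
    (4,3) via y @ 0.9815
    (4,4) via y @ 2.1362
    (5,4) via x @ 2.6400  # hit
  → r_4 = 2.6400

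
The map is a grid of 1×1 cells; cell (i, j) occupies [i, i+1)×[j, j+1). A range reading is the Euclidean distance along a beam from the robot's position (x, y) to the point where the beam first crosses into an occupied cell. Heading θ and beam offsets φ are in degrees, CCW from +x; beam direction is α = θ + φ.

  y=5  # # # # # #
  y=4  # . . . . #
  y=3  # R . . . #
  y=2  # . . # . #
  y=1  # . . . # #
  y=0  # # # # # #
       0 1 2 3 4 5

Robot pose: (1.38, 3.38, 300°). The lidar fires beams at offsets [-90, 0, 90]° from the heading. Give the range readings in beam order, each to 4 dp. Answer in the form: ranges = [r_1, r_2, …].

beam 1: φ=-90°, α=210°
  dir = (cos 210°, sin 210°) = (-0.8660, -0.5000); from cell (1,3)
  next x-line at t=0.4388, next y-line at t=0.7600; Δt_x=1.1547, Δt_y=2.0000
    x: enter (0,3) at t=0.4388 ← occupied
  → r_1 = 0.4388
beam 2: φ=0°, α=300°
  dir = (cos 300°, sin 300°) = (0.5000, -0.8660); from cell (1,3)
  next x-line at t=1.2400, next y-line at t=0.4388; Δt_x=2.0000, Δt_y=1.1547
    y: enter (1,2) at t=0.4388
    x: enter (2,2) at t=1.2400
    y: enter (2,1) at t=1.5935
    y: enter (2,0) at t=2.7482 ← occupied
  → r_2 = 2.7482
beam 3: φ=90°, α=30°
  dir = (cos 30°, sin 30°) = (0.8660, 0.5000); from cell (1,3)
  next x-line at t=0.7159, next y-line at t=1.2400; Δt_x=1.1547, Δt_y=2.0000
    x: enter (2,3) at t=0.7159
    y: enter (2,4) at t=1.2400
    x: enter (3,4) at t=1.8706
    x: enter (4,4) at t=3.0253
    y: enter (4,5) at t=3.2400 ← occupied
  → r_3 = 3.2400

ranges = [0.4388, 2.7482, 3.2400]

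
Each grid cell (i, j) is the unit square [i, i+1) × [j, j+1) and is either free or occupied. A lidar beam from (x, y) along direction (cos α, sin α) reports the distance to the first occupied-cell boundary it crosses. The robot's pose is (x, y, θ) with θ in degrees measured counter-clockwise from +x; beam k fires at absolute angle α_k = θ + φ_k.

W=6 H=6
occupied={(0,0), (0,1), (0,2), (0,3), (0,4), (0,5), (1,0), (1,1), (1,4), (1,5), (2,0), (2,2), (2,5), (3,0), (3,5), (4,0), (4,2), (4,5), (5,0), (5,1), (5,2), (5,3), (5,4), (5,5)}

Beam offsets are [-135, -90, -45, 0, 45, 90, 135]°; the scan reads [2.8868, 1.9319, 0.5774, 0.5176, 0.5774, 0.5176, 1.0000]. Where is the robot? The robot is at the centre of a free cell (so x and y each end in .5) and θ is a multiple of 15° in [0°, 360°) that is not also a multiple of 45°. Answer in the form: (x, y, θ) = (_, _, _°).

The pose lattice has 12·16 = 192 candidates. Test each by forward raycasting.
  (2.5, 1.5, 300°): beam 1 = 0.5176 ≠ 2.8868 ✗
  (3.5, 3.5, 210°): beam 1 = 1.5529 ≠ 2.8868 ✗
  (2.5, 4.5, 165°): beam 1 = 1.0000 ≠ 2.8868 ✗
  (3.5, 4.5, 210°): beam 1 = 0.5176 ≠ 2.8868 ✗
  …
  (4.5, 3.5, 285°): r_1=2.8868, r_2=1.9319, r_3=0.5774, r_4=0.5176, r_5=0.5774, r_6=0.5176, r_7=1.0000 — all match ✓
Only this pose fits every beam.

(x, y, θ) = (4.5, 3.5, 285°)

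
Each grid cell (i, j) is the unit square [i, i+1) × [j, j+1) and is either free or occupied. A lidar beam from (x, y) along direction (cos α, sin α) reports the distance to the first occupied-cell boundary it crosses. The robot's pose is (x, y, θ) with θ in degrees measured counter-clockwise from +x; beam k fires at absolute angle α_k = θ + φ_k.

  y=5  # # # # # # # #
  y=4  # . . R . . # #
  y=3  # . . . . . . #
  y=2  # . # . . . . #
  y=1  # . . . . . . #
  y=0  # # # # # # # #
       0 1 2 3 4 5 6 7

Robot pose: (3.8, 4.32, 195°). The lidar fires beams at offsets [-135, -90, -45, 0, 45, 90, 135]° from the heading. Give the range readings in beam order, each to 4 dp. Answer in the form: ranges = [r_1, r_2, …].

beam 1: φ=-135°, α=60°
  direction (0.5000, 0.8660); cell (3,4); t to first gridline: x 0.4000, y 0.7852 (then +2.0000 / +1.1547)
    (4,4) via x @ 0.4000
    (4,5) via y @ 0.7852  # hit
  → r_1 = 0.7852
beam 2: φ=-90°, α=105°
  direction (-0.2588, 0.9659); cell (3,4); t to first gridline: x 3.0910, y 0.7040 (then +3.8637 / +1.0353)
    (3,5) via y @ 0.7040  # hit
  → r_2 = 0.7040
beam 3: φ=-45°, α=150°
  direction (-0.8660, 0.5000); cell (3,4); t to first gridline: x 0.9238, y 1.3600 (then +1.1547 / +2.0000)
    (2,4) via x @ 0.9238
    (2,5) via y @ 1.3600  # hit
  → r_3 = 1.3600
beam 4: φ=0°, α=195°
  direction (-0.9659, -0.2588); cell (3,4); t to first gridline: x 0.8282, y 1.2364 (then +1.0353 / +3.8637)
    (2,4) via x @ 0.8282
    (2,3) via y @ 1.2364
    (1,3) via x @ 1.8635
    (0,3) via x @ 2.8988  # hit
  → r_4 = 2.8988
beam 5: φ=45°, α=240°
  direction (-0.5000, -0.8660); cell (3,4); t to first gridline: x 1.6000, y 0.3695 (then +2.0000 / +1.1547)
    (3,3) via y @ 0.3695
    (3,2) via y @ 1.5242
    (2,2) via x @ 1.6000  # hit
  → r_5 = 1.6000
beam 6: φ=90°, α=285°
  direction (0.2588, -0.9659); cell (3,4); t to first gridline: x 0.7727, y 0.3313 (then +3.8637 / +1.0353)
    (3,3) via y @ 0.3313
    (4,3) via x @ 0.7727
    (4,2) via y @ 1.3666
    (4,1) via y @ 2.4018
    (4,0) via y @ 3.4371  # hit
  → r_6 = 3.4371
beam 7: φ=135°, α=330°
  direction (0.8660, -0.5000); cell (3,4); t to first gridline: x 0.2309, y 0.6400 (then +1.1547 / +2.0000)
    (4,4) via x @ 0.2309
    (4,3) via y @ 0.6400
    (5,3) via x @ 1.3856
    (6,3) via x @ 2.5403
    (6,2) via y @ 2.6400
    (7,2) via x @ 3.6950  # hit
  → r_7 = 3.6950

ranges = [0.7852, 0.7040, 1.3600, 2.8988, 1.6000, 3.4371, 3.6950]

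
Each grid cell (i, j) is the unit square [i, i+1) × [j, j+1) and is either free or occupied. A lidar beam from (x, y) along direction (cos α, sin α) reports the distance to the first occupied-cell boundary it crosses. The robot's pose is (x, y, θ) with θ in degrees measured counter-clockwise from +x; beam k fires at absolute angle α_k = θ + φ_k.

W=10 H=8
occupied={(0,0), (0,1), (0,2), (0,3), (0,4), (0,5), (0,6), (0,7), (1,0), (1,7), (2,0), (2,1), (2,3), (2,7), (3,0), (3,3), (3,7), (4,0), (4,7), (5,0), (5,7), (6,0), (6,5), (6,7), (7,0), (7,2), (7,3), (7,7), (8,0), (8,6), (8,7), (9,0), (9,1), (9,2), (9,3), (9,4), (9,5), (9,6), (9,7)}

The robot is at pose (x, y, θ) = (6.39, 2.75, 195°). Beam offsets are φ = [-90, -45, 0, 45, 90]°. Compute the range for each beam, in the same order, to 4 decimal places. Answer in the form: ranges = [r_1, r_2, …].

beam 1: φ=-90°, α=105°
  d=(-0.2588,0.9659)  start (6,2)  tX=1.5068 tY=0.2588  stride 1/|dx|=3.8637 1/|dy|=1.0353
    cross y-line → (6,3), t=0.2588
    cross y-line → (6,4), t=1.2941
    cross x-line → (5,4), t=1.5068
    cross y-line → (5,5), t=2.3294
    cross y-line → (5,6), t=3.3646
    cross y-line → (5,7), t=4.3999 (wall)
  → r_1 = 4.3999
beam 2: φ=-45°, α=150°
  d=(-0.8660,0.5000)  start (6,2)  tX=0.4503 tY=0.5000  stride 1/|dx|=1.1547 1/|dy|=2.0000
    cross x-line → (5,2), t=0.4503
    cross y-line → (5,3), t=0.5000
    cross x-line → (4,3), t=1.6050
    cross y-line → (4,4), t=2.5000
    cross x-line → (3,4), t=2.7597
    cross x-line → (2,4), t=3.9144
    cross y-line → (2,5), t=4.5000
    cross x-line → (1,5), t=5.0691
    cross x-line → (0,5), t=6.2238 (wall)
  → r_2 = 6.2238
beam 3: φ=0°, α=195°
  d=(-0.9659,-0.2588)  start (6,2)  tX=0.4038 tY=2.8978  stride 1/|dx|=1.0353 1/|dy|=3.8637
    cross x-line → (5,2), t=0.4038
    cross x-line → (4,2), t=1.4390
    cross x-line → (3,2), t=2.4743
    cross y-line → (3,1), t=2.8978
    cross x-line → (2,1), t=3.5096 (wall)
  → r_3 = 3.5096
beam 4: φ=45°, α=240°
  d=(-0.5000,-0.8660)  start (6,2)  tX=0.7800 tY=0.8660  stride 1/|dx|=2.0000 1/|dy|=1.1547
    cross x-line → (5,2), t=0.7800
    cross y-line → (5,1), t=0.8660
    cross y-line → (5,0), t=2.0207 (wall)
  → r_4 = 2.0207
beam 5: φ=90°, α=285°
  d=(0.2588,-0.9659)  start (6,2)  tX=2.3569 tY=0.7765  stride 1/|dx|=3.8637 1/|dy|=1.0353
    cross y-line → (6,1), t=0.7765
    cross y-line → (6,0), t=1.8117 (wall)
  → r_5 = 1.8117

ranges = [4.3999, 6.2238, 3.5096, 2.0207, 1.8117]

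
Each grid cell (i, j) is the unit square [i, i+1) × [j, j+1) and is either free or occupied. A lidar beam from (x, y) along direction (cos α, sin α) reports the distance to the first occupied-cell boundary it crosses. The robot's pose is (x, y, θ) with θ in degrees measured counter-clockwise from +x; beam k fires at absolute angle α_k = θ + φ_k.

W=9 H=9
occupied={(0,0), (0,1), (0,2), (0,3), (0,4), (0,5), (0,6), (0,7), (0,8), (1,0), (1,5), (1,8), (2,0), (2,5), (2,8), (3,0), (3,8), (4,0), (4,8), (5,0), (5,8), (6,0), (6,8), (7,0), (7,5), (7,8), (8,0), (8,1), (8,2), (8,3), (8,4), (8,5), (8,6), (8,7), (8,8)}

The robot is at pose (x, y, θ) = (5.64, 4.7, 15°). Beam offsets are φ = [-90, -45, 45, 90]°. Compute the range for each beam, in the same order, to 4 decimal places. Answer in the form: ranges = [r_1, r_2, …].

ranges = [3.8305, 2.7251, 3.8105, 3.4164]

beam 1: φ=-90°, α=285°
  cosα=0.2588 sinα=-0.9659 | (5,4) | tMaxX 1.3909 tMaxY 0.7247 | tΔX 3.8637 tΔY 1.0353
    t=0.7247 [y] (5,3)
    t=1.3909 [x] (6,3)
    t=1.7600 [y] (6,2)
    t=2.7952 [y] (6,1)
    t=3.8305 [y] (6,0) — stop
  → r_1 = 3.8305
beam 2: φ=-45°, α=330°
  cosα=0.8660 sinα=-0.5000 | (5,4) | tMaxX 0.4157 tMaxY 1.4000 | tΔX 1.1547 tΔY 2.0000
    t=0.4157 [x] (6,4)
    t=1.4000 [y] (6,3)
    t=1.5704 [x] (7,3)
    t=2.7251 [x] (8,3) — stop
  → r_2 = 2.7251
beam 3: φ=45°, α=60°
  cosα=0.5000 sinα=0.8660 | (5,4) | tMaxX 0.7200 tMaxY 0.3464 | tΔX 2.0000 tΔY 1.1547
    t=0.3464 [y] (5,5)
    t=0.7200 [x] (6,5)
    t=1.5011 [y] (6,6)
    t=2.6558 [y] (6,7)
    t=2.7200 [x] (7,7)
    t=3.8105 [y] (7,8) — stop
  → r_3 = 3.8105
beam 4: φ=90°, α=105°
  cosα=-0.2588 sinα=0.9659 | (5,4) | tMaxX 2.4728 tMaxY 0.3106 | tΔX 3.8637 tΔY 1.0353
    t=0.3106 [y] (5,5)
    t=1.3459 [y] (5,6)
    t=2.3811 [y] (5,7)
    t=2.4728 [x] (4,7)
    t=3.4164 [y] (4,8) — stop
  → r_4 = 3.4164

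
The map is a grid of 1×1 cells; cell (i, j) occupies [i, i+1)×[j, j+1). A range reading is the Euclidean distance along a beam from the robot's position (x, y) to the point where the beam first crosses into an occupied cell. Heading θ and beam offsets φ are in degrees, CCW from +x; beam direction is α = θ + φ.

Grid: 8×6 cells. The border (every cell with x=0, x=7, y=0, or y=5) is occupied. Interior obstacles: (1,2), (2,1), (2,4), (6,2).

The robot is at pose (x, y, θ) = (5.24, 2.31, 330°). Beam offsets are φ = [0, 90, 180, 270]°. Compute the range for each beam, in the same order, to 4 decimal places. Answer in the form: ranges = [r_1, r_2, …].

ranges = [2.0323, 3.1061, 3.3800, 1.5127]

beam 1: φ=0°, α=330°
  direction (0.8660, -0.5000); cell (5,2); t to first gridline: x 0.8776, y 0.6200 (then +1.1547 / +2.0000)
    (5,1) via y @ 0.6200
    (6,1) via x @ 0.8776
    (7,1) via x @ 2.0323  # hit
  → r_1 = 2.0323
beam 2: φ=90°, α=60°
  direction (0.5000, 0.8660); cell (5,2); t to first gridline: x 1.5200, y 0.7967 (then +2.0000 / +1.1547)
    (5,3) via y @ 0.7967
    (6,3) via x @ 1.5200
    (6,4) via y @ 1.9514
    (6,5) via y @ 3.1061  # hit
  → r_2 = 3.1061
beam 3: φ=180°, α=150°
  direction (-0.8660, 0.5000); cell (5,2); t to first gridline: x 0.2771, y 1.3800 (then +1.1547 / +2.0000)
    (4,2) via x @ 0.2771
    (4,3) via y @ 1.3800
    (3,3) via x @ 1.4318
    (2,3) via x @ 2.5865
    (2,4) via y @ 3.3800  # hit
  → r_3 = 3.3800
beam 4: φ=270°, α=240°
  direction (-0.5000, -0.8660); cell (5,2); t to first gridline: x 0.4800, y 0.3580 (then +2.0000 / +1.1547)
    (5,1) via y @ 0.3580
    (4,1) via x @ 0.4800
    (4,0) via y @ 1.5127  # hit
  → r_4 = 1.5127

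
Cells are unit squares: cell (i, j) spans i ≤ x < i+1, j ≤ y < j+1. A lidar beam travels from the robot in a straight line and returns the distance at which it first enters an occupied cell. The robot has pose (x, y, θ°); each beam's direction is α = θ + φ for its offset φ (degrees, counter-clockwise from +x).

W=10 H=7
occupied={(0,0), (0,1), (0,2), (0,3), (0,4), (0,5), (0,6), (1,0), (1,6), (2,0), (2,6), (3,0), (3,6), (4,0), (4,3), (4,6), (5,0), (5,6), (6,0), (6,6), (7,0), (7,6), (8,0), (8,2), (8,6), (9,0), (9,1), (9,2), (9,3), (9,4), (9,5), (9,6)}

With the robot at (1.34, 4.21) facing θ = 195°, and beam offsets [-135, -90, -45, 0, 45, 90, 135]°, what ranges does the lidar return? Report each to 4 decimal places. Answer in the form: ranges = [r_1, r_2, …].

beam 1: φ=-135°, α=60°
  d=(0.5000,0.8660)  start (1,4)  tX=1.3200 tY=0.9122  stride 1/|dx|=2.0000 1/|dy|=1.1547
    cross y-line → (1,5), t=0.9122
    cross x-line → (2,5), t=1.3200
    cross y-line → (2,6), t=2.0669 (wall)
  → r_1 = 2.0669
beam 2: φ=-90°, α=105°
  d=(-0.2588,0.9659)  start (1,4)  tX=1.3137 tY=0.8179  stride 1/|dx|=3.8637 1/|dy|=1.0353
    cross y-line → (1,5), t=0.8179
    cross x-line → (0,5), t=1.3137 (wall)
  → r_2 = 1.3137
beam 3: φ=-45°, α=150°
  d=(-0.8660,0.5000)  start (1,4)  tX=0.3926 tY=1.5800  stride 1/|dx|=1.1547 1/|dy|=2.0000
    cross x-line → (0,4), t=0.3926 (wall)
  → r_3 = 0.3926
beam 4: φ=0°, α=195°
  d=(-0.9659,-0.2588)  start (1,4)  tX=0.3520 tY=0.8114  stride 1/|dx|=1.0353 1/|dy|=3.8637
    cross x-line → (0,4), t=0.3520 (wall)
  → r_4 = 0.3520
beam 5: φ=45°, α=240°
  d=(-0.5000,-0.8660)  start (1,4)  tX=0.6800 tY=0.2425  stride 1/|dx|=2.0000 1/|dy|=1.1547
    cross y-line → (1,3), t=0.2425
    cross x-line → (0,3), t=0.6800 (wall)
  → r_5 = 0.6800
beam 6: φ=90°, α=285°
  d=(0.2588,-0.9659)  start (1,4)  tX=2.5500 tY=0.2174  stride 1/|dx|=3.8637 1/|dy|=1.0353
    cross y-line → (1,3), t=0.2174
    cross y-line → (1,2), t=1.2527
    cross y-line → (1,1), t=2.2880
    cross x-line → (2,1), t=2.5500
    cross y-line → (2,0), t=3.3232 (wall)
  → r_6 = 3.3232
beam 7: φ=135°, α=330°
  d=(0.8660,-0.5000)  start (1,4)  tX=0.7621 tY=0.4200  stride 1/|dx|=1.1547 1/|dy|=2.0000
    cross y-line → (1,3), t=0.4200
    cross x-line → (2,3), t=0.7621
    cross x-line → (3,3), t=1.9168
    cross y-line → (3,2), t=2.4200
    cross x-line → (4,2), t=3.0715
    cross x-line → (5,2), t=4.2262
    cross y-line → (5,1), t=4.4200
    cross x-line → (6,1), t=5.3809
    cross y-line → (6,0), t=6.4200 (wall)
  → r_7 = 6.4200

ranges = [2.0669, 1.3137, 0.3926, 0.3520, 0.6800, 3.3232, 6.4200]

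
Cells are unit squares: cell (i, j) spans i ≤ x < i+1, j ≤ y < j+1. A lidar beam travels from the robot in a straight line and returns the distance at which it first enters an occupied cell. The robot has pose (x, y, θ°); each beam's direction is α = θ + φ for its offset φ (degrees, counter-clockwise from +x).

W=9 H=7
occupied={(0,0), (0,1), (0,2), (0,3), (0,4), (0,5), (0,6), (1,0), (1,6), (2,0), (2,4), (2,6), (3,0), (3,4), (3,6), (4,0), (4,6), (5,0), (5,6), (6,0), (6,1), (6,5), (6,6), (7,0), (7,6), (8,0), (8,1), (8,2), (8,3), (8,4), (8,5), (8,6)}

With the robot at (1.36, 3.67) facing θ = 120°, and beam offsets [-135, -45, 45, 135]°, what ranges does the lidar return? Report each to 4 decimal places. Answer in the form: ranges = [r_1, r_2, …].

ranges = [6.8742, 2.4122, 0.3727, 1.3909]

beam 1: φ=-135°, α=345°
  direction (0.9659, -0.2588); cell (1,3); t to first gridline: x 0.6626, y 2.5887 (then +1.0353 / +3.8637)
    (2,3) via x @ 0.6626
    (3,3) via x @ 1.6979
    (3,2) via y @ 2.5887
    (4,2) via x @ 2.7331
    (5,2) via x @ 3.7684
    (6,2) via x @ 4.8037
    (7,2) via x @ 5.8390
    (7,1) via y @ 6.4524
    (8,1) via x @ 6.8742  # hit
  → r_1 = 6.8742
beam 2: φ=-45°, α=75°
  direction (0.2588, 0.9659); cell (1,3); t to first gridline: x 2.4728, y 0.3416 (then +3.8637 / +1.0353)
    (1,4) via y @ 0.3416
    (1,5) via y @ 1.3769
    (1,6) via y @ 2.4122  # hit
  → r_2 = 2.4122
beam 3: φ=45°, α=165°
  direction (-0.9659, 0.2588); cell (1,3); t to first gridline: x 0.3727, y 1.2750 (then +1.0353 / +3.8637)
    (0,3) via x @ 0.3727  # hit
  → r_3 = 0.3727
beam 4: φ=135°, α=255°
  direction (-0.2588, -0.9659); cell (1,3); t to first gridline: x 1.3909, y 0.6936 (then +3.8637 / +1.0353)
    (1,2) via y @ 0.6936
    (0,2) via x @ 1.3909  # hit
  → r_4 = 1.3909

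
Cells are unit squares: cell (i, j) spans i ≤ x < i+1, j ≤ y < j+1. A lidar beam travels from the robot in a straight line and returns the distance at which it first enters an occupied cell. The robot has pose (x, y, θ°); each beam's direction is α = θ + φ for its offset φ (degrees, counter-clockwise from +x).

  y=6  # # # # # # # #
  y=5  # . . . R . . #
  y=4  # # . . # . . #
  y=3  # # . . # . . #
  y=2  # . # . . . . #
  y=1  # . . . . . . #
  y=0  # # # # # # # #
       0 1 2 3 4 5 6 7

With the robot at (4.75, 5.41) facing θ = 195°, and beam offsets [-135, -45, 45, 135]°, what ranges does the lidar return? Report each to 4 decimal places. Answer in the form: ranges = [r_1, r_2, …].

ranges = [0.6813, 1.1800, 0.4734, 2.5981]

beam 1: φ=-135°, α=60°
  cosα=0.5000 sinα=0.8660 | (4,5) | tMaxX 0.5000 tMaxY 0.6813 | tΔX 2.0000 tΔY 1.1547
    t=0.5000 [x] (5,5)
    t=0.6813 [y] (5,6) — stop
  → r_1 = 0.6813
beam 2: φ=-45°, α=150°
  cosα=-0.8660 sinα=0.5000 | (4,5) | tMaxX 0.8660 tMaxY 1.1800 | tΔX 1.1547 tΔY 2.0000
    t=0.8660 [x] (3,5)
    t=1.1800 [y] (3,6) — stop
  → r_2 = 1.1800
beam 3: φ=45°, α=240°
  cosα=-0.5000 sinα=-0.8660 | (4,5) | tMaxX 1.5000 tMaxY 0.4734 | tΔX 2.0000 tΔY 1.1547
    t=0.4734 [y] (4,4) — stop
  → r_3 = 0.4734
beam 4: φ=135°, α=330°
  cosα=0.8660 sinα=-0.5000 | (4,5) | tMaxX 0.2887 tMaxY 0.8200 | tΔX 1.1547 tΔY 2.0000
    t=0.2887 [x] (5,5)
    t=0.8200 [y] (5,4)
    t=1.4434 [x] (6,4)
    t=2.5981 [x] (7,4) — stop
  → r_4 = 2.5981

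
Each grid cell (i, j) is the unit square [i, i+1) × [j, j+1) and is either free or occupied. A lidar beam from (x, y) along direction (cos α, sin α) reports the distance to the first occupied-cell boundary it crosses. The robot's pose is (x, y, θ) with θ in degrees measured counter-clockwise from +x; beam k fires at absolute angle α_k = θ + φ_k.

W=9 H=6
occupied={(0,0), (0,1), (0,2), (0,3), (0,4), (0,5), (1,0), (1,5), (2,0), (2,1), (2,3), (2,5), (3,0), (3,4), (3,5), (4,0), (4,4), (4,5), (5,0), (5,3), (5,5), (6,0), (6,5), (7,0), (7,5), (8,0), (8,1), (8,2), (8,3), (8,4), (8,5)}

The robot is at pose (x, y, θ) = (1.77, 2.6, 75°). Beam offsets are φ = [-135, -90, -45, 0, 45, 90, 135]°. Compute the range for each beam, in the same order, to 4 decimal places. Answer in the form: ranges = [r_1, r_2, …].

ranges = [0.6928, 6.1819, 0.8000, 0.8887, 1.5400, 0.7972, 0.8891]

beam 1: φ=-135°, α=300°
  d=(0.5000,-0.8660)  start (1,2)  tX=0.4600 tY=0.6928  stride 1/|dx|=2.0000 1/|dy|=1.1547
    cross x-line → (2,2), t=0.4600
    cross y-line → (2,1), t=0.6928 (wall)
  → r_1 = 0.6928
beam 2: φ=-90°, α=345°
  d=(0.9659,-0.2588)  start (1,2)  tX=0.2381 tY=2.3182  stride 1/|dx|=1.0353 1/|dy|=3.8637
    cross x-line → (2,2), t=0.2381
    cross x-line → (3,2), t=1.2734
    cross x-line → (4,2), t=2.3087
    cross y-line → (4,1), t=2.3182
    cross x-line → (5,1), t=3.3439
    cross x-line → (6,1), t=4.3792
    cross x-line → (7,1), t=5.4145
    cross y-line → (7,0), t=6.1819 (wall)
  → r_2 = 6.1819
beam 3: φ=-45°, α=30°
  d=(0.8660,0.5000)  start (1,2)  tX=0.2656 tY=0.8000  stride 1/|dx|=1.1547 1/|dy|=2.0000
    cross x-line → (2,2), t=0.2656
    cross y-line → (2,3), t=0.8000 (wall)
  → r_3 = 0.8000
beam 4: φ=0°, α=75°
  d=(0.2588,0.9659)  start (1,2)  tX=0.8887 tY=0.4141  stride 1/|dx|=3.8637 1/|dy|=1.0353
    cross y-line → (1,3), t=0.4141
    cross x-line → (2,3), t=0.8887 (wall)
  → r_4 = 0.8887
beam 5: φ=45°, α=120°
  d=(-0.5000,0.8660)  start (1,2)  tX=1.5400 tY=0.4619  stride 1/|dx|=2.0000 1/|dy|=1.1547
    cross y-line → (1,3), t=0.4619
    cross x-line → (0,3), t=1.5400 (wall)
  → r_5 = 1.5400
beam 6: φ=90°, α=165°
  d=(-0.9659,0.2588)  start (1,2)  tX=0.7972 tY=1.5455  stride 1/|dx|=1.0353 1/|dy|=3.8637
    cross x-line → (0,2), t=0.7972 (wall)
  → r_6 = 0.7972
beam 7: φ=135°, α=210°
  d=(-0.8660,-0.5000)  start (1,2)  tX=0.8891 tY=1.2000  stride 1/|dx|=1.1547 1/|dy|=2.0000
    cross x-line → (0,2), t=0.8891 (wall)
  → r_7 = 0.8891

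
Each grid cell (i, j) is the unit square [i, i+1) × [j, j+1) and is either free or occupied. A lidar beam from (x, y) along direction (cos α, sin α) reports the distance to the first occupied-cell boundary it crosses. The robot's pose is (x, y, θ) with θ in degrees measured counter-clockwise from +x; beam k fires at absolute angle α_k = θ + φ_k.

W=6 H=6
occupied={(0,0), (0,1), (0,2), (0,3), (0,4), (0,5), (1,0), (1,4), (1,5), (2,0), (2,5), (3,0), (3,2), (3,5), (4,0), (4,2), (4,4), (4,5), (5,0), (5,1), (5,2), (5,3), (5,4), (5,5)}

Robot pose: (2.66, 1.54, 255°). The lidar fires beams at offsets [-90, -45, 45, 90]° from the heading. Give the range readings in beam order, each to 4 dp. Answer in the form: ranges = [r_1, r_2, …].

beam 1: φ=-90°, α=165°
  cosα=-0.9659 sinα=0.2588 | (2,1) | tMaxX 0.6833 tMaxY 1.7773 | tΔX 1.0353 tΔY 3.8637
    t=0.6833 [x] (1,1)
    t=1.7186 [x] (0,1) — stop
  → r_1 = 1.7186
beam 2: φ=-45°, α=210°
  cosα=-0.8660 sinα=-0.5000 | (2,1) | tMaxX 0.7621 tMaxY 1.0800 | tΔX 1.1547 tΔY 2.0000
    t=0.7621 [x] (1,1)
    t=1.0800 [y] (1,0) — stop
  → r_2 = 1.0800
beam 3: φ=45°, α=300°
  cosα=0.5000 sinα=-0.8660 | (2,1) | tMaxX 0.6800 tMaxY 0.6235 | tΔX 2.0000 tΔY 1.1547
    t=0.6235 [y] (2,0) — stop
  → r_3 = 0.6235
beam 4: φ=90°, α=345°
  cosα=0.9659 sinα=-0.2588 | (2,1) | tMaxX 0.3520 tMaxY 2.0864 | tΔX 1.0353 tΔY 3.8637
    t=0.3520 [x] (3,1)
    t=1.3873 [x] (4,1)
    t=2.0864 [y] (4,0) — stop
  → r_4 = 2.0864

ranges = [1.7186, 1.0800, 0.6235, 2.0864]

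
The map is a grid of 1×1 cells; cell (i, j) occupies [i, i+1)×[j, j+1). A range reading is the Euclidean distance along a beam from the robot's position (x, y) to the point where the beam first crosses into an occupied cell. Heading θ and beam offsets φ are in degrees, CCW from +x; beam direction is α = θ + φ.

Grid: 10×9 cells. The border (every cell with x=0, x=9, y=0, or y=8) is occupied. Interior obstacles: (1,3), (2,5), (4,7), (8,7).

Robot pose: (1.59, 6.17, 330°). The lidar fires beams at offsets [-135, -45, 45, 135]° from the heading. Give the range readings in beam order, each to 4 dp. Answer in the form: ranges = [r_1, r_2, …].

ranges = [0.6108, 5.3524, 3.2069, 1.8946]

beam 1: φ=-135°, α=195°
  direction (-0.9659, -0.2588); cell (1,6); t to first gridline: x 0.6108, y 0.6568 (then +1.0353 / +3.8637)
    (0,6) via x @ 0.6108  # hit
  → r_1 = 0.6108
beam 2: φ=-45°, α=285°
  direction (0.2588, -0.9659); cell (1,6); t to first gridline: x 1.5841, y 0.1760 (then +3.8637 / +1.0353)
    (1,5) via y @ 0.1760
    (1,4) via y @ 1.2113
    (2,4) via x @ 1.5841
    (2,3) via y @ 2.2465
    (2,2) via y @ 3.2818
    (2,1) via y @ 4.3171
    (2,0) via y @ 5.3524  # hit
  → r_2 = 5.3524
beam 3: φ=45°, α=15°
  direction (0.9659, 0.2588); cell (1,6); t to first gridline: x 0.4245, y 3.2069 (then +1.0353 / +3.8637)
    (2,6) via x @ 0.4245
    (3,6) via x @ 1.4597
    (4,6) via x @ 2.4950
    (4,7) via y @ 3.2069  # hit
  → r_3 = 3.2069
beam 4: φ=135°, α=105°
  direction (-0.2588, 0.9659); cell (1,6); t to first gridline: x 2.2796, y 0.8593 (then +3.8637 / +1.0353)
    (1,7) via y @ 0.8593
    (1,8) via y @ 1.8946  # hit
  → r_4 = 1.8946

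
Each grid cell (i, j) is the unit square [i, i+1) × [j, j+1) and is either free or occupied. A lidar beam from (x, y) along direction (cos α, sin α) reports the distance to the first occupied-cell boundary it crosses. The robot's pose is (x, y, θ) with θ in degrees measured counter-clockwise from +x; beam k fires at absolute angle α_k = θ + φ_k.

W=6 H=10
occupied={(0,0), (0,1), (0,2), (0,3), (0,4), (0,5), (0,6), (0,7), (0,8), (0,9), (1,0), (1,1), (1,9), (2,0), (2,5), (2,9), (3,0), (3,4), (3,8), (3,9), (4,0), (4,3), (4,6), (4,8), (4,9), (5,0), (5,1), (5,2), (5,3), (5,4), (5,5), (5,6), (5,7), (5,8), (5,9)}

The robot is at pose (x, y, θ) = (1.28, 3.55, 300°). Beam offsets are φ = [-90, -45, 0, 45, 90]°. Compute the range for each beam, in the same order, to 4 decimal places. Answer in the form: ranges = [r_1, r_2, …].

ranges = [0.3233, 1.0818, 2.9445, 3.8512, 1.9861]

beam 1: φ=-90°, α=210°
  dir = (cos 210°, sin 210°) = (-0.8660, -0.5000); from cell (1,3)
  next x-line at t=0.3233, next y-line at t=1.1000; Δt_x=1.1547, Δt_y=2.0000
    x: enter (0,3) at t=0.3233 ← occupied
  → r_1 = 0.3233
beam 2: φ=-45°, α=255°
  dir = (cos 255°, sin 255°) = (-0.2588, -0.9659); from cell (1,3)
  next x-line at t=1.0818, next y-line at t=0.5694; Δt_x=3.8637, Δt_y=1.0353
    y: enter (1,2) at t=0.5694
    x: enter (0,2) at t=1.0818 ← occupied
  → r_2 = 1.0818
beam 3: φ=0°, α=300°
  dir = (cos 300°, sin 300°) = (0.5000, -0.8660); from cell (1,3)
  next x-line at t=1.4400, next y-line at t=0.6351; Δt_x=2.0000, Δt_y=1.1547
    y: enter (1,2) at t=0.6351
    x: enter (2,2) at t=1.4400
    y: enter (2,1) at t=1.7898
    y: enter (2,0) at t=2.9445 ← occupied
  → r_3 = 2.9445
beam 4: φ=45°, α=345°
  dir = (cos 345°, sin 345°) = (0.9659, -0.2588); from cell (1,3)
  next x-line at t=0.7454, next y-line at t=2.1250; Δt_x=1.0353, Δt_y=3.8637
    x: enter (2,3) at t=0.7454
    x: enter (3,3) at t=1.7807
    y: enter (3,2) at t=2.1250
    x: enter (4,2) at t=2.8160
    x: enter (5,2) at t=3.8512 ← occupied
  → r_4 = 3.8512
beam 5: φ=90°, α=30°
  dir = (cos 30°, sin 30°) = (0.8660, 0.5000); from cell (1,3)
  next x-line at t=0.8314, next y-line at t=0.9000; Δt_x=1.1547, Δt_y=2.0000
    x: enter (2,3) at t=0.8314
    y: enter (2,4) at t=0.9000
    x: enter (3,4) at t=1.9861 ← occupied
  → r_5 = 1.9861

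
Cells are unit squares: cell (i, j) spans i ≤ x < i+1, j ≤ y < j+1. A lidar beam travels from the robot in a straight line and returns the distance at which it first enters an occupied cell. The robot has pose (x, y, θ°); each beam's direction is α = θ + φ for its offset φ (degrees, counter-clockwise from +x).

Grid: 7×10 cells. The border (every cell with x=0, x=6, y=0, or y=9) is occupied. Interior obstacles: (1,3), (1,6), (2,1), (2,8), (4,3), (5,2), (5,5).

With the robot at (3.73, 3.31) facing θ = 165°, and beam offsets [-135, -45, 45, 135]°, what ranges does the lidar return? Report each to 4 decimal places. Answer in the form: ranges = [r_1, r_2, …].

beam 1: φ=-135°, α=30°
  dir = (cos 30°, sin 30°) = (0.8660, 0.5000); from cell (3,3)
  next x-line at t=0.3118, next y-line at t=1.3800; Δt_x=1.1547, Δt_y=2.0000
    x: enter (4,3) at t=0.3118 ← occupied
  → r_1 = 0.3118
beam 2: φ=-45°, α=120°
  dir = (cos 120°, sin 120°) = (-0.5000, 0.8660); from cell (3,3)
  next x-line at t=1.4600, next y-line at t=0.7967; Δt_x=2.0000, Δt_y=1.1547
    y: enter (3,4) at t=0.7967
    x: enter (2,4) at t=1.4600
    y: enter (2,5) at t=1.9514
    y: enter (2,6) at t=3.1061
    x: enter (1,6) at t=3.4600 ← occupied
  → r_2 = 3.4600
beam 3: φ=45°, α=210°
  dir = (cos 210°, sin 210°) = (-0.8660, -0.5000); from cell (3,3)
  next x-line at t=0.8429, next y-line at t=0.6200; Δt_x=1.1547, Δt_y=2.0000
    y: enter (3,2) at t=0.6200
    x: enter (2,2) at t=0.8429
    x: enter (1,2) at t=1.9976
    y: enter (1,1) at t=2.6200
    x: enter (0,1) at t=3.1523 ← occupied
  → r_3 = 3.1523
beam 4: φ=135°, α=300°
  dir = (cos 300°, sin 300°) = (0.5000, -0.8660); from cell (3,3)
  next x-line at t=0.5400, next y-line at t=0.3580; Δt_x=2.0000, Δt_y=1.1547
    y: enter (3,2) at t=0.3580
    x: enter (4,2) at t=0.5400
    y: enter (4,1) at t=1.5127
    x: enter (5,1) at t=2.5400
    y: enter (5,0) at t=2.6674 ← occupied
  → r_4 = 2.6674

ranges = [0.3118, 3.4600, 3.1523, 2.6674]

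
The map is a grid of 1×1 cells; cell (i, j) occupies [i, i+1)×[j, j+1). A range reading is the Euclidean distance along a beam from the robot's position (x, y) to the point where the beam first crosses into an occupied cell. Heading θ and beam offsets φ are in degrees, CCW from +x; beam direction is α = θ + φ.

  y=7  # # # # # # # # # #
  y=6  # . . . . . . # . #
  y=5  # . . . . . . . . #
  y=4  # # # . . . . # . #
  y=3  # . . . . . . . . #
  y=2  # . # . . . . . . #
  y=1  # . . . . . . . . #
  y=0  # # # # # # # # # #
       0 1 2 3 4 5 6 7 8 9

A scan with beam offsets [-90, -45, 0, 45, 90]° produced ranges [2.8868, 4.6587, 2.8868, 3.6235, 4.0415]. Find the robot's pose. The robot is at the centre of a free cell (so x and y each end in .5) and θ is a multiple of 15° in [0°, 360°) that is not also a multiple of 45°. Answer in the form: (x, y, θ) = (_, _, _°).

(x, y, θ) = (4.5, 3.5, 30°)

The pose lattice has 43·16 = 688 candidates. Test each by forward raycasting.
  (3.5, 4.5, 330°): beam 1 = 1.7321 ≠ 2.8868 ✗
  (6.5, 1.5, 105°): beam 1 = 2.5882 ≠ 2.8868 ✗
  (5.5, 2.5, 15°): beam 1 = 1.5529 ≠ 2.8868 ✗
  (2.5, 5.5, 30°): beam 1 = 0.5774 ≠ 2.8868 ✗
  …
  (4.5, 3.5, 30°): r_1=2.8868, r_2=4.6587, r_3=2.8868, r_4=3.6235, r_5=4.0415 — all match ✓
Only this pose fits every beam.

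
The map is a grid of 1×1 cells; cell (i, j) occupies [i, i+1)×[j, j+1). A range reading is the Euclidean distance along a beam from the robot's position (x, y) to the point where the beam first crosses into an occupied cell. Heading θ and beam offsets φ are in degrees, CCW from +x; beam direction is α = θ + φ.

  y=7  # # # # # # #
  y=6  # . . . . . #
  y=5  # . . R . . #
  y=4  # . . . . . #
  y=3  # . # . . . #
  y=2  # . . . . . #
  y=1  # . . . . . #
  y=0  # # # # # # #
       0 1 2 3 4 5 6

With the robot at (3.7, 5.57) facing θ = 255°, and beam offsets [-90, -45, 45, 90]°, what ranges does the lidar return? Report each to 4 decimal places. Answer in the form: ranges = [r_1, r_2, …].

beam 1: φ=-90°, α=165°
  dir = (cos 165°, sin 165°) = (-0.9659, 0.2588); from cell (3,5)
  next x-line at t=0.7247, next y-line at t=1.6614; Δt_x=1.0353, Δt_y=3.8637
    x: enter (2,5) at t=0.7247
    y: enter (2,6) at t=1.6614
    x: enter (1,6) at t=1.7600
    x: enter (0,6) at t=2.7952 ← occupied
  → r_1 = 2.7952
beam 2: φ=-45°, α=210°
  dir = (cos 210°, sin 210°) = (-0.8660, -0.5000); from cell (3,5)
  next x-line at t=0.8083, next y-line at t=1.1400; Δt_x=1.1547, Δt_y=2.0000
    x: enter (2,5) at t=0.8083
    y: enter (2,4) at t=1.1400
    x: enter (1,4) at t=1.9630
    x: enter (0,4) at t=3.1177 ← occupied
  → r_2 = 3.1177
beam 3: φ=45°, α=300°
  dir = (cos 300°, sin 300°) = (0.5000, -0.8660); from cell (3,5)
  next x-line at t=0.6000, next y-line at t=0.6582; Δt_x=2.0000, Δt_y=1.1547
    x: enter (4,5) at t=0.6000
    y: enter (4,4) at t=0.6582
    y: enter (4,3) at t=1.8129
    x: enter (5,3) at t=2.6000
    y: enter (5,2) at t=2.9676
    y: enter (5,1) at t=4.1223
    x: enter (6,1) at t=4.6000 ← occupied
  → r_3 = 4.6000
beam 4: φ=90°, α=345°
  dir = (cos 345°, sin 345°) = (0.9659, -0.2588); from cell (3,5)
  next x-line at t=0.3106, next y-line at t=2.2023; Δt_x=1.0353, Δt_y=3.8637
    x: enter (4,5) at t=0.3106
    x: enter (5,5) at t=1.3459
    y: enter (5,4) at t=2.2023
    x: enter (6,4) at t=2.3811 ← occupied
  → r_4 = 2.3811

ranges = [2.7952, 3.1177, 4.6000, 2.3811]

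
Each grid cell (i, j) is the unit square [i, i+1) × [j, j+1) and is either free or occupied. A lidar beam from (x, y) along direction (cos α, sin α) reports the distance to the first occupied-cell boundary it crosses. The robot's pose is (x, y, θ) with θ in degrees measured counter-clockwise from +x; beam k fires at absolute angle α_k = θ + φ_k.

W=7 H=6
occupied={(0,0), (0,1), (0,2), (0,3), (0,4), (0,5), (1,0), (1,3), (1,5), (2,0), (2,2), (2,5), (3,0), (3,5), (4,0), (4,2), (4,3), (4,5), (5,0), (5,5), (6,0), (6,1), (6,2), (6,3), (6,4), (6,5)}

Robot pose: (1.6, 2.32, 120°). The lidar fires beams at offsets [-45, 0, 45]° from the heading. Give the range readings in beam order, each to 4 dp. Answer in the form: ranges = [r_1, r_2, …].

beam 1: φ=-45°, α=75°
  cosα=0.2588 sinα=0.9659 | (1,2) | tMaxX 1.5455 tMaxY 0.7040 | tΔX 3.8637 tΔY 1.0353
    t=0.7040 [y] (1,3) — stop
  → r_1 = 0.7040
beam 2: φ=0°, α=120°
  cosα=-0.5000 sinα=0.8660 | (1,2) | tMaxX 1.2000 tMaxY 0.7852 | tΔX 2.0000 tΔY 1.1547
    t=0.7852 [y] (1,3) — stop
  → r_2 = 0.7852
beam 3: φ=45°, α=165°
  cosα=-0.9659 sinα=0.2588 | (1,2) | tMaxX 0.6212 tMaxY 2.6273 | tΔX 1.0353 tΔY 3.8637
    t=0.6212 [x] (0,2) — stop
  → r_3 = 0.6212

ranges = [0.7040, 0.7852, 0.6212]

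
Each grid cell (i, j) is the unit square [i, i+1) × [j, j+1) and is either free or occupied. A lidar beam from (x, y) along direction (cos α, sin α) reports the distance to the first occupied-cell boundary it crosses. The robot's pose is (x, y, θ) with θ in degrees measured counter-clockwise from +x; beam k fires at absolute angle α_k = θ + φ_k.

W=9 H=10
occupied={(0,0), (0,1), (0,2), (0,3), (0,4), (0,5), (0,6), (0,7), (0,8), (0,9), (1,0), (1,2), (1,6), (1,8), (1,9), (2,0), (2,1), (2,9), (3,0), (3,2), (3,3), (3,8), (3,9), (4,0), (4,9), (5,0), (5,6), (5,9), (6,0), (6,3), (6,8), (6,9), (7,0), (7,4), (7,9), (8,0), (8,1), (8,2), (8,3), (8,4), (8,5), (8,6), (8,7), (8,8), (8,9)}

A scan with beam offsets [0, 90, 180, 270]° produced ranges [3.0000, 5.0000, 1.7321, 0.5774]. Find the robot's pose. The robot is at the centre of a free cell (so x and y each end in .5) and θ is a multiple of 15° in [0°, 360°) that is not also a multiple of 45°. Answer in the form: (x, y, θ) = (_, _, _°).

(x, y, θ) = (2.5, 6.5, 240°)

Candidates: 45 free-cell centres × 16 headings = 720 poses. Raycast each; keep the one whose scan matches to 4 dp.
  (5.5, 8.5, 150°): beam 1 = 1.0000 ≠ 3.0000 ✗
  (3.5, 7.5, 105°): beam 1 = 0.5176 ≠ 3.0000 ✗
  (2.5, 7.5, 330°): beam 1 = 2.8868 ≠ 3.0000 ✗
  …
  (2.5, 6.5, 240°): r_1=3.0000, r_2=5.0000, r_3=1.7321, r_4=0.5774 — all match ✓
No second candidate reproduces the full scan.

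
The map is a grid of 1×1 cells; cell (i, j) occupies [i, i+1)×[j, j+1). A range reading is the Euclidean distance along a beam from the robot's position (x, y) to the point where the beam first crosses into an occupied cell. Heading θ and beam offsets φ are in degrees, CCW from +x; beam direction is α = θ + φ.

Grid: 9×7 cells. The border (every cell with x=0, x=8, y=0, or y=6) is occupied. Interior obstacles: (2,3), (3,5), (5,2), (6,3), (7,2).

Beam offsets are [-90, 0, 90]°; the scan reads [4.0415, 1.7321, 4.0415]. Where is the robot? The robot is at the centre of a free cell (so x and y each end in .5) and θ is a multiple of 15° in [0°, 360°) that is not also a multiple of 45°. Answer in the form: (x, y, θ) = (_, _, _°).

Enumerate (i+0.5, j+0.5, θ) over the 30 free cells and 16 admissible headings. For each, cast all 3 beams and compare to the given ranges.
  (7.5, 4.5, 240°): beam 1 = 3.0000 ≠ 4.0415 ✗
  (1.5, 3.5, 165°): beam 1 = 2.5882 ≠ 4.0415 ✗
  (1.5, 4.5, 15°): beam 1 = 3.6235 ≠ 4.0415 ✗
  (7.5, 4.5, 15°): beam 1 = 1.5529 ≠ 4.0415 ✗
  (6.5, 5.5, 15°): beam 1 = 1.5529 ≠ 4.0415 ✗
  …
  (4.5, 3.5, 120°): r_1=4.0415, r_2=1.7321, r_3=4.0415 — all match ✓
Unique over the lattice → pose = (4.5, 3.5, 120°).

(x, y, θ) = (4.5, 3.5, 120°)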